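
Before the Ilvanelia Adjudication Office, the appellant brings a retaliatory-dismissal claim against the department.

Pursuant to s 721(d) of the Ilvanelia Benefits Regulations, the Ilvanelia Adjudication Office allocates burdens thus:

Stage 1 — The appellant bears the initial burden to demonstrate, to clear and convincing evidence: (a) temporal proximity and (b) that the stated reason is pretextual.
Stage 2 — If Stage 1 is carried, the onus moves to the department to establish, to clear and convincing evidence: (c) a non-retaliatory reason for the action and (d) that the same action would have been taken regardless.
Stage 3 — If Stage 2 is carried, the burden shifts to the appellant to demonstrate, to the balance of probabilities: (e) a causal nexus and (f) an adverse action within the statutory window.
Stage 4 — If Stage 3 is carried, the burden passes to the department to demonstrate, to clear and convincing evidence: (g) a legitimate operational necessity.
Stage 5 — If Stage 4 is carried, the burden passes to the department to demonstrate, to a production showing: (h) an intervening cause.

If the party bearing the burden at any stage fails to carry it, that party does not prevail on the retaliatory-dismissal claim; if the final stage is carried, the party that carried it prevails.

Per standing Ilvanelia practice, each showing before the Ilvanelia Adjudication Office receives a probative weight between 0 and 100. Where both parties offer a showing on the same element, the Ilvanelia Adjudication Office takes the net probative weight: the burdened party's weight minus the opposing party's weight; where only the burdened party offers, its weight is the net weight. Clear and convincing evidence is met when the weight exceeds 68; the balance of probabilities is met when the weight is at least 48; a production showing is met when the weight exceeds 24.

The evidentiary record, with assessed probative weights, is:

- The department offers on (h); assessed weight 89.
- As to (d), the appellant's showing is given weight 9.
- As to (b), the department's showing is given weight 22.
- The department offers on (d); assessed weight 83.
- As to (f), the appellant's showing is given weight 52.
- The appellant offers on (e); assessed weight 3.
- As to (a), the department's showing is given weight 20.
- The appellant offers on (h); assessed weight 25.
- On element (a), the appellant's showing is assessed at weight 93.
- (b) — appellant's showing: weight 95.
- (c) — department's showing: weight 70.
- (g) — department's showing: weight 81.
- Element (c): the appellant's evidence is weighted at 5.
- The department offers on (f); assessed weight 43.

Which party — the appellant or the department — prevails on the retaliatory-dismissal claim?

appellant

Stage 1 — burden on appellant; standard: clear and convincing evidence (weight exceeds 68).
    (a): 93 − 20 = 73 > 68 [met]
    (b): 95 − 22 = 73 > 68 [met]
  Stage 1 carried; the burden shifts to the department.
Stage 2 — burden on department; standard: clear and convincing evidence (weight exceeds 68).
    (c): 70 − 5 = 65 ≤ 68 [not met]
    (d): 83 − 9 = 74 > 68 [met]
  Stage 2 not carried; the department fails its burden.
The analysis ends at Stage 2; the appellant prevails.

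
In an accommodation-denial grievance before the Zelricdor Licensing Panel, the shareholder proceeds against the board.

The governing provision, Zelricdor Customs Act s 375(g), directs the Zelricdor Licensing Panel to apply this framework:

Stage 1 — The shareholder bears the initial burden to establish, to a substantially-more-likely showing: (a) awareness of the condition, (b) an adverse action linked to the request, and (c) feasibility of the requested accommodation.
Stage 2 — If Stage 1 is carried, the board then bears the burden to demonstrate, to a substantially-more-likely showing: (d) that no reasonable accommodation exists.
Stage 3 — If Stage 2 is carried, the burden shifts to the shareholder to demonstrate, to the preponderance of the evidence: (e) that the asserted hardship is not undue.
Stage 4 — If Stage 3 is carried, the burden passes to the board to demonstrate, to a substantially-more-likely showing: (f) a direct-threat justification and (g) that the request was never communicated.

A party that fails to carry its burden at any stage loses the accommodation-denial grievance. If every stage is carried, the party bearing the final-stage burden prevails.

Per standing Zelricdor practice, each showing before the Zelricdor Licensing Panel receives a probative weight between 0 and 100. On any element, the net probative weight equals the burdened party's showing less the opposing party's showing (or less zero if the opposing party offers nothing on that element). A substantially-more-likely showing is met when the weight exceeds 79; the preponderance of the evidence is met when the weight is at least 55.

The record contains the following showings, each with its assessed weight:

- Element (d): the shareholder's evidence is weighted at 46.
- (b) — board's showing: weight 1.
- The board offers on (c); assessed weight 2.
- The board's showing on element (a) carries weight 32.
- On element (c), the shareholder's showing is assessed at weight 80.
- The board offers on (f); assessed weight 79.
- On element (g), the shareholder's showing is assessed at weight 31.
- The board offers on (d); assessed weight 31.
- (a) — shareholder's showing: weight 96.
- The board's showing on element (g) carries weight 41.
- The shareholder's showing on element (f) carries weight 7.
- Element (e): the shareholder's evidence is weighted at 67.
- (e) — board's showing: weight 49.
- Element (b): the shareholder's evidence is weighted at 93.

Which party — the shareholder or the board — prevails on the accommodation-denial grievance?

Stage 1 (shareholder, a substantially-more-likely showing, weight exceeds 79): (a) net 96−32=64 ≤ 79 — fails; (b) net 93−1=92 > 79 — meets; (c) net 80−2=78 ≤ 79 — fails.
  Not every element is met, so the shareholder fails to carry Stage 1.
The analysis ends at Stage 1; the board prevails.

board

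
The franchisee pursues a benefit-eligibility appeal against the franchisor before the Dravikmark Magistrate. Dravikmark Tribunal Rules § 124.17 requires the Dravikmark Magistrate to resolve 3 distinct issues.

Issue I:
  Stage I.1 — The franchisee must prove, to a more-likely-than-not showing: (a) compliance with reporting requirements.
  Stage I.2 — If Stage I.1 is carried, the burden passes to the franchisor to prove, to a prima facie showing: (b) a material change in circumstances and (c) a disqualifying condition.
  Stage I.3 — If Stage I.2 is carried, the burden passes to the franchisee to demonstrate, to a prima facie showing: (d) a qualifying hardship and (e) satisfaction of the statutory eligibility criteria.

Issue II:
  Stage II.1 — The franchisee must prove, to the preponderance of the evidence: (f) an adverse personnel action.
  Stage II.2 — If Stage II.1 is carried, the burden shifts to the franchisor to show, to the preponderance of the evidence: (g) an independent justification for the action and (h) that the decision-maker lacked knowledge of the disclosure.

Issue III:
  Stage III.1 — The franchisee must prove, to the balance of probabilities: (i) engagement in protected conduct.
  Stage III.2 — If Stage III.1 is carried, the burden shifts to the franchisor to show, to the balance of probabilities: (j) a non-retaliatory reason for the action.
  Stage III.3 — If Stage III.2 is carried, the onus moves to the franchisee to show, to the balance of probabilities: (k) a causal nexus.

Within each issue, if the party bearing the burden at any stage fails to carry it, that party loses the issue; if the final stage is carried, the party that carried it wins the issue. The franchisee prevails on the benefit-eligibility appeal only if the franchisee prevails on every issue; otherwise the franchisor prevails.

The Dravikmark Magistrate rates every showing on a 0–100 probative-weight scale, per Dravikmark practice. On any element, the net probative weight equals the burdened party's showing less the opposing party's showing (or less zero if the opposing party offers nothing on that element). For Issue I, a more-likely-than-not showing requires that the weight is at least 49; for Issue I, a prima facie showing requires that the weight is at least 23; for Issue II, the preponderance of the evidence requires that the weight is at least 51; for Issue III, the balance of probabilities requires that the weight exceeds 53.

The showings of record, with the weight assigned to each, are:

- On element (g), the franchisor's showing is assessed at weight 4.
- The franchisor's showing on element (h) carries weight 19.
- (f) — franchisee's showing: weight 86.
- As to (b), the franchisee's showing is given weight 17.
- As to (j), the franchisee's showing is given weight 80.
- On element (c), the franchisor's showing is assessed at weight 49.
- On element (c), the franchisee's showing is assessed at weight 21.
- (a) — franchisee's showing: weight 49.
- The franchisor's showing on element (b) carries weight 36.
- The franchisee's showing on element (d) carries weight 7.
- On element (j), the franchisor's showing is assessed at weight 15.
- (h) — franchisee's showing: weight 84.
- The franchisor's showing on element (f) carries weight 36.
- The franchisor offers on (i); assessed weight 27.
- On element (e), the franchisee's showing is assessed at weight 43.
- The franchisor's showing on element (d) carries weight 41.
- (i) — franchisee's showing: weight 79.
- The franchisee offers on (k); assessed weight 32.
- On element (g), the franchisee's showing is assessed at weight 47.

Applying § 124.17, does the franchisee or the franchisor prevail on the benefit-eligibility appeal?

— Issue I —
Stage I.1 — burden on franchisee; standard: a more-likely-than-not showing (weight is at least 49).
    (a): 49 ≥ 49 [met]
  All elements met. The burden passes to the franchisor.
Stage I.2 — burden on franchisor; standard: a prima facie showing (weight is at least 23).
    (b): 36 − 17 = 19 < 23 [not met]
    (c): 49 − 21 = 28 ≥ 23 [met]
  Not every element is met, so the franchisor fails to carry Stage I.2.
So the franchisee prevails on this issue.
— Issue II —
At Stage II.1 the franchisee must meet the preponderance of the evidence (weight is at least 51): on (f) the weight is 86 less the opposing 36 gives net 50, < 51, so (f) does not meet the standard.
  The franchisee does not carry Stage II.1.
The franchisor prevails on this issue.
— Issue III —
Stage III.1 — burden on franchisee; standard: the balance of probabilities (weight exceeds 53).
    (i): 79 − 27 = 52 ≤ 53 [not met]
  Stage III.1 not carried; the franchisee fails its burden.
So the franchisor prevails on this issue.
Per-issue: Issue I → franchisee; Issue II → franchisor; Issue III → franchisor. The franchisee must prevail on every issue; overall, the franchisor prevails.

franchisor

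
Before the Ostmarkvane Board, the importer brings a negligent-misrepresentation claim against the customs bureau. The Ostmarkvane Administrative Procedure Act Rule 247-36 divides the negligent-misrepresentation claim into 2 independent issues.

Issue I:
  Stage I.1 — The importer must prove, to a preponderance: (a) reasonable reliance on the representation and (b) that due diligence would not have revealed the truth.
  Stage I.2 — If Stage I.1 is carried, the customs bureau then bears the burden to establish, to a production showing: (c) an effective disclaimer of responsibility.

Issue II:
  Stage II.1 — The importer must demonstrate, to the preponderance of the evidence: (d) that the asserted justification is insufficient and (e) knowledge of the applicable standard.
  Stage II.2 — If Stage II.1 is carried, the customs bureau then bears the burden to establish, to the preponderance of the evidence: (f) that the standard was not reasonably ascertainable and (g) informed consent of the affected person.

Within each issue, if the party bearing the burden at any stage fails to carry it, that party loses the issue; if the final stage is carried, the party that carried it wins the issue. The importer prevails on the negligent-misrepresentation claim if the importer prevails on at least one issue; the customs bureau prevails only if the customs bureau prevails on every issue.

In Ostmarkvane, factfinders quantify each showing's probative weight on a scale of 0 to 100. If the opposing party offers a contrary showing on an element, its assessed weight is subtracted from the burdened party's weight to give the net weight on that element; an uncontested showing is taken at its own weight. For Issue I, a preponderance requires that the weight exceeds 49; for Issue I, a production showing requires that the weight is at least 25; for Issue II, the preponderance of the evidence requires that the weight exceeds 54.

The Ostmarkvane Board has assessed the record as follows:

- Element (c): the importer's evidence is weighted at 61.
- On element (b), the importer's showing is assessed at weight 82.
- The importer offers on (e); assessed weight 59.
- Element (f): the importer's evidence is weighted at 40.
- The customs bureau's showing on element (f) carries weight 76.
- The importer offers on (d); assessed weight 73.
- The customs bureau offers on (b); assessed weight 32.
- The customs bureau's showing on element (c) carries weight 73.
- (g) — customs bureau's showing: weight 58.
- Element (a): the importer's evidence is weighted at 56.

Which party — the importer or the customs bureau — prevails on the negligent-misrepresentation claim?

importer

— Issue I —
Stage I.1 (importer, a preponderance, weight exceeds 49): (a) 56 > 49 — meets; (b) net 82−32=50 > 49 — meets.
  Stage I.1 carried; the burden shifts to the customs bureau.
Stage I.2 (customs bureau, a production showing, weight is at least 25): (c) net 73−61=12 < 25 — fails.
  Stage I.2 not carried; the customs bureau fails its burden.
The analysis ends at Stage I.2; the importer prevails on this issue.
— Issue II —
Stage II.1 (importer, the preponderance of the evidence, weight exceeds 54): (d) 73 > 54 — meets; (e) 59 > 54 — meets.
  The importer carries Stage II.1; the customs bureau now bears the burden.
Stage II.2 (customs bureau, the preponderance of the evidence, weight exceeds 54): (f) net 76−40=36 ≤ 54 — fails; (g) 58 > 54 — meets.
  The customs bureau does not carry Stage II.2.
So the importer prevails on this issue.
Per-issue: Issue I → importer; Issue II → importer. The importer must prevail on at least one issue; overall, the importer prevails.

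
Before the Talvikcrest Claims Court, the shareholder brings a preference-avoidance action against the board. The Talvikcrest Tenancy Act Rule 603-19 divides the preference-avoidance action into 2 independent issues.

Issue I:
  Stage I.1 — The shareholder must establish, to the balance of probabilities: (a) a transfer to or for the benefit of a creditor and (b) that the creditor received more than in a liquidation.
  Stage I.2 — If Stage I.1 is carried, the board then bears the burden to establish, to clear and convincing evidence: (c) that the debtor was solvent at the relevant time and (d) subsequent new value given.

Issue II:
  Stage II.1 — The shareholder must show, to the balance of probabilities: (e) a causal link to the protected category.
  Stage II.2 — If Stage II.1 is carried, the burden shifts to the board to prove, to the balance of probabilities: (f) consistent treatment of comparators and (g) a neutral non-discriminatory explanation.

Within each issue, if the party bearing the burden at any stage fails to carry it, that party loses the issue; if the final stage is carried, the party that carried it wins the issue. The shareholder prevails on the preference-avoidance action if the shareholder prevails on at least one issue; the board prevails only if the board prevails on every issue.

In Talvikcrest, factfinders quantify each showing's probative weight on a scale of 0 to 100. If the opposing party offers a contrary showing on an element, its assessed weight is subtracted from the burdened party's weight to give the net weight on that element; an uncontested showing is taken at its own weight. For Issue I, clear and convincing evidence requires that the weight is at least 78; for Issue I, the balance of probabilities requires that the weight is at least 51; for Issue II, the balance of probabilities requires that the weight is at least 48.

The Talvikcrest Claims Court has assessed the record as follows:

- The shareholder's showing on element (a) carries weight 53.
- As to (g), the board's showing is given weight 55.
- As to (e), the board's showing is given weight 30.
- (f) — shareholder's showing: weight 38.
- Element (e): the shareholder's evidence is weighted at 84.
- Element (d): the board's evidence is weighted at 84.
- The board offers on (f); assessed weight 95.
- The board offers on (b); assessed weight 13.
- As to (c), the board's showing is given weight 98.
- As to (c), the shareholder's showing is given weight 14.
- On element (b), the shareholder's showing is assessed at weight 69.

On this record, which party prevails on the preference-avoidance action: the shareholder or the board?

— Issue I —
At Stage I.1 the shareholder must meet the balance of probabilities (weight is at least 51): on (a) the weight is 53, which does reach 51, so (a) meets the standard; on (b) the weight is 69 less the opposing 13 gives net 56, which does reach 51, so (b) meets the standard.
  The shareholder carries Stage I.1; the board now bears the burden.
At Stage I.2 the board must meet clear and convincing evidence (weight is at least 78): on (c) the weight is 98 less the opposing 14 gives net 84, which does reach 78, so (c) meets the standard; on (d) the weight is 84, which does reach 78, so (d) meets the standard.
  The board carries the last stage.
All stages carried — the board prevails on this issue.
— Issue II —
At Stage II.1 the shareholder must meet the balance of probabilities (weight is at least 48): on (e) the weight is 84 less the opposing 30 gives net 54, ≥ 48, so (e) meets the standard.
  All elements met. The burden passes to the board.
At Stage II.2 the board must meet the balance of probabilities (weight is at least 48): on (f) the weight is 95 less the opposing 38 gives net 57, which does reach 48, so (f) meets the standard; on (g) the weight is 55, which does reach 48, so (g) meets the standard.
  All elements met at the final stage.
All stages carried — the board prevails on this issue.
Per-issue: Issue I → board; Issue II → board. The shareholder must prevail on at least one issue; overall, the board prevails.

board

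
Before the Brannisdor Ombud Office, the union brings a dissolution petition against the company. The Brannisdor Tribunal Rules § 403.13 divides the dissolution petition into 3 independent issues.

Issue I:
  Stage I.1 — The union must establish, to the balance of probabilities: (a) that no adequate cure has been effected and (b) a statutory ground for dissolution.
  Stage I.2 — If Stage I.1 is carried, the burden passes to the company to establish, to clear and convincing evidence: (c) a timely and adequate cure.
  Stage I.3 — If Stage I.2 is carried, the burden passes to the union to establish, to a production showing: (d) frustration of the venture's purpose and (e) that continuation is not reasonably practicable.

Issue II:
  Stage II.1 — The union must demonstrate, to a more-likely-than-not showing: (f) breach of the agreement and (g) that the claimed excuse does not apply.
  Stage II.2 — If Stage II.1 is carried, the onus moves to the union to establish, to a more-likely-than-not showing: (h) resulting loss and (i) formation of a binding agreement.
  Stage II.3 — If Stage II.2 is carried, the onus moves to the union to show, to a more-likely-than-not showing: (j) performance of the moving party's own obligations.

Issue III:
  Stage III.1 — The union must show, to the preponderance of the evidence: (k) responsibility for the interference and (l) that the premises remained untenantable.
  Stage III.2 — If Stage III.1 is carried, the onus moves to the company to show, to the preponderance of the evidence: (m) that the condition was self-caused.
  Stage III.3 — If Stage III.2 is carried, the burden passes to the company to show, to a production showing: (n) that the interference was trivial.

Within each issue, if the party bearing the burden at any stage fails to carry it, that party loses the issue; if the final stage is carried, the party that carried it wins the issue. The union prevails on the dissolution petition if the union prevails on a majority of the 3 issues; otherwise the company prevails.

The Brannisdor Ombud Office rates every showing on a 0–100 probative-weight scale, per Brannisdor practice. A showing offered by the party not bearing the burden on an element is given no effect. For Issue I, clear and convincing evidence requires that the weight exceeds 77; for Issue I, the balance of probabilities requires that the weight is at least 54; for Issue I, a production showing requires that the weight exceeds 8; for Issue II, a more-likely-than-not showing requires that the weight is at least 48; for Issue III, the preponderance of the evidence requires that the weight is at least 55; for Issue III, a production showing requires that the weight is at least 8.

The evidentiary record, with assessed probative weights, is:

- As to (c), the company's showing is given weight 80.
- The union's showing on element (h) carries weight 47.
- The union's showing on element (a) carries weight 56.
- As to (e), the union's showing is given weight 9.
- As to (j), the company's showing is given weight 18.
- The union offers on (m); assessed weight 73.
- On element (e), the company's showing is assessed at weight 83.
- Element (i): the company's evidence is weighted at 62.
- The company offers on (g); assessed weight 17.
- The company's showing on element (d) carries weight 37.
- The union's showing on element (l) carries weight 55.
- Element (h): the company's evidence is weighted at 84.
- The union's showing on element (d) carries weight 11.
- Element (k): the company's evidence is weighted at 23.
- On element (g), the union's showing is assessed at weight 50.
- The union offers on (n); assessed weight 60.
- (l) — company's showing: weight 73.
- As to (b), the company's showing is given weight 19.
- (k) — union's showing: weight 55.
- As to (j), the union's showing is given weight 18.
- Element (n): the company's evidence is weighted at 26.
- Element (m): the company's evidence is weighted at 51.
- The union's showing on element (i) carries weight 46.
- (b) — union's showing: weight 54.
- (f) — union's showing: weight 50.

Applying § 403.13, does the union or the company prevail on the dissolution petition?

union

— Issue I —
Stage I.1 (union, the balance of probabilities, weight is at least 54): (a) 56 ≥ 54 — meets; (b) 54 (company's 19 disregarded) ≥ 54 — meets.
  Stage I.1 is satisfied; the onus moves to the company.
Stage I.2 (company, clear and convincing evidence, weight exceeds 77): (c) 80 > 77 — meets.
  Stage I.2 carried; the burden shifts to the union.
Stage I.3 (union, a production showing, weight exceeds 8): (d) 11 (company's 37 disregarded) > 8 — meets; (e) 9 (company's 83 disregarded) > 8 — meets.
  Stage I.3 carried; the final stage is satisfied.
With every stage satisfied, the union prevails on this issue.
— Issue II —
Stage II.1 — burden on union; standard: a more-likely-than-not showing (weight is at least 48).
    (f): 50 ≥ 48 [met]
    (g): 50 (company's 17 disregarded) ≥ 48 [met]
  Stage II.1 carried; the burden remains with the union.
Stage II.2 — burden on union; standard: a more-likely-than-not showing (weight is at least 48).
    (h): 47 (company's 84 disregarded) < 48 [not met]
    (i): 46 (company's 62 disregarded) < 48 [not met]
  Stage II.2 not carried; the union fails its burden.
The company prevails on this issue.
— Issue III —
Stage III.1 (union, the preponderance of the evidence, weight is at least 55): (k) 55 (company's 23 disregarded) ≥ 55 — meets; (l) 55 (company's 73 disregarded) ≥ 55 — meets.
  The union carries Stage III.1; the company now bears the burden.
Stage III.2 (company, the preponderance of the evidence, weight is at least 55): (m) 51 (union's 73 disregarded) < 55 — fails.
  Stage III.2 not carried; the company fails its burden.
So the union prevails on this issue.
Per-issue: Issue I → union; Issue II → company; Issue III → union. The union must prevail on a majority of issues; overall, the union prevails.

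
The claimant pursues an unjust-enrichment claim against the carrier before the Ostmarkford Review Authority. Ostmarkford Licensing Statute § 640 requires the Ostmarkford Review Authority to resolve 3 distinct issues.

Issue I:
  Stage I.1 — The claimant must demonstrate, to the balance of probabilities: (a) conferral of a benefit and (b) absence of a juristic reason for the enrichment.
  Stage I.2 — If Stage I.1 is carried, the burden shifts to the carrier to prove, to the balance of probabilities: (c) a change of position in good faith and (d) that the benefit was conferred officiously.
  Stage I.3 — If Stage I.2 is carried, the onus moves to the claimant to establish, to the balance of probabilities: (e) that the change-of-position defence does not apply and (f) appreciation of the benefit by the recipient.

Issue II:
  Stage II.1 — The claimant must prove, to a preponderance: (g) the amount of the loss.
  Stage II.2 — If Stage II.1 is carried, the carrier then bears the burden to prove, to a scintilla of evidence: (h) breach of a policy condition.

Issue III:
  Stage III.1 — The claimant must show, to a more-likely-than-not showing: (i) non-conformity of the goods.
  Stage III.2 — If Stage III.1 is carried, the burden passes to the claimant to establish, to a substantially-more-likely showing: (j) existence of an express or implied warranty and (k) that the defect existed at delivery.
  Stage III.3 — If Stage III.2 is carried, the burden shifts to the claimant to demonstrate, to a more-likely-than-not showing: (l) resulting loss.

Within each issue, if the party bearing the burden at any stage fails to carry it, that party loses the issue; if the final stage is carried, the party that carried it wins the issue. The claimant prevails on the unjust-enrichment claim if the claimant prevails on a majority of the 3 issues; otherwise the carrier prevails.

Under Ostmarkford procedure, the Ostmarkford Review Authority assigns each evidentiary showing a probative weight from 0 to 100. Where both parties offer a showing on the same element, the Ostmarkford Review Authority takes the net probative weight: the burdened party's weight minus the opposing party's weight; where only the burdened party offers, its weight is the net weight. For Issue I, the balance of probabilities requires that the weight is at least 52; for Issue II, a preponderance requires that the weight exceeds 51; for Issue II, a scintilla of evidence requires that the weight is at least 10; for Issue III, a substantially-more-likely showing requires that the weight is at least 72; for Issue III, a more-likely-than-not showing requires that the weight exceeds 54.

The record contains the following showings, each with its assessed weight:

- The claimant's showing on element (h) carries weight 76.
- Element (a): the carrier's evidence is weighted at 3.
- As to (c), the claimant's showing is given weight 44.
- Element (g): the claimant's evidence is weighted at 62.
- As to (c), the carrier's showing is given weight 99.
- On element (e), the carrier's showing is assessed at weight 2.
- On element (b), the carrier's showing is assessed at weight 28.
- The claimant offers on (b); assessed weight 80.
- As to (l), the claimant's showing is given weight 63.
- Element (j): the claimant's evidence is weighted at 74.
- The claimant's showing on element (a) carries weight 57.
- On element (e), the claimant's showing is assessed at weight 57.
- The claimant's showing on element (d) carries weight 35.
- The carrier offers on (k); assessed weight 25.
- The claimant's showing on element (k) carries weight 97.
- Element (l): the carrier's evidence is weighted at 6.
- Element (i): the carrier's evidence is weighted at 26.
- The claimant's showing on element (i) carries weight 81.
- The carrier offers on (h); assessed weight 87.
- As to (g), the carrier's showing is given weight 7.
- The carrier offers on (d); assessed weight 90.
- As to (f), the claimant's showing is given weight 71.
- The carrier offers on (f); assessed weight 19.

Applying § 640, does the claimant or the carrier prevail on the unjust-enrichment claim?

claimant

— Issue I —
At Stage I.1 the claimant must meet the balance of probabilities (weight is at least 52): on (a) the weight is 57 less the opposing 3 gives net 54, which does reach 52, so (a) meets the standard; on (b) the weight is 80 less the opposing 28 gives net 52, which does reach 52, so (b) meets the standard.
  Stage I.1 is satisfied; the onus moves to the carrier.
At Stage I.2 the carrier must meet the balance of probabilities (weight is at least 52): on (c) the weight is 99 less the opposing 44 gives net 55, ≥ 52, so (c) meets the standard; on (d) the weight is 90 less the opposing 35 gives net 55, which does reach 52, so (d) meets the standard.
  Stage I.2 is satisfied; the onus moves to the claimant.
At Stage I.3 the claimant must meet the balance of probabilities (weight is at least 52): on (e) the weight is 57 less the opposing 2 gives net 55, ≥ 52, so (e) meets the standard; on (f) the weight is 71 less the opposing 19 gives net 52, ≥ 52, so (f) meets the standard.
  The claimant carries the last stage.
Every stage carried; the claimant prevails on this issue.
— Issue II —
Stage II.1 — burden on claimant; standard: a preponderance (weight exceeds 51).
    (g): 62 − 7 = 55 > 51 [met]
  All elements met. The burden passes to the carrier.
Stage II.2 — burden on carrier; standard: a scintilla of evidence (weight is at least 10).
    (h): 87 − 76 = 11 ≥ 10 [met]
  Stage II.2 carried; the final stage is satisfied.
Every stage carried; the carrier prevails on this issue.
— Issue III —
Stage III.1 — burden on claimant; standard: a more-likely-than-not showing (weight exceeds 54).
    (i): 81 − 26 = 55 > 54 [met]
  All elements met. The claimant retains the burden for Stage III.2.
Stage III.2 — burden on claimant; standard: a substantially-more-likely showing (weight is at least 72).
    (j): 74 ≥ 72 [met]
    (k): 97 − 25 = 72 ≥ 72 [met]
  All elements met. The claimant retains the burden for Stage III.3.
Stage III.3 — burden on claimant; standard: a more-likely-than-not showing (weight exceeds 54).
    (l): 63 − 6 = 57 > 54 [met]
  All elements met at the final stage.
Every stage carried; the claimant prevails on this issue.
Per-issue: Issue I → claimant; Issue II → carrier; Issue III → claimant. The claimant must prevail on a majority of issues; overall, the claimant prevails.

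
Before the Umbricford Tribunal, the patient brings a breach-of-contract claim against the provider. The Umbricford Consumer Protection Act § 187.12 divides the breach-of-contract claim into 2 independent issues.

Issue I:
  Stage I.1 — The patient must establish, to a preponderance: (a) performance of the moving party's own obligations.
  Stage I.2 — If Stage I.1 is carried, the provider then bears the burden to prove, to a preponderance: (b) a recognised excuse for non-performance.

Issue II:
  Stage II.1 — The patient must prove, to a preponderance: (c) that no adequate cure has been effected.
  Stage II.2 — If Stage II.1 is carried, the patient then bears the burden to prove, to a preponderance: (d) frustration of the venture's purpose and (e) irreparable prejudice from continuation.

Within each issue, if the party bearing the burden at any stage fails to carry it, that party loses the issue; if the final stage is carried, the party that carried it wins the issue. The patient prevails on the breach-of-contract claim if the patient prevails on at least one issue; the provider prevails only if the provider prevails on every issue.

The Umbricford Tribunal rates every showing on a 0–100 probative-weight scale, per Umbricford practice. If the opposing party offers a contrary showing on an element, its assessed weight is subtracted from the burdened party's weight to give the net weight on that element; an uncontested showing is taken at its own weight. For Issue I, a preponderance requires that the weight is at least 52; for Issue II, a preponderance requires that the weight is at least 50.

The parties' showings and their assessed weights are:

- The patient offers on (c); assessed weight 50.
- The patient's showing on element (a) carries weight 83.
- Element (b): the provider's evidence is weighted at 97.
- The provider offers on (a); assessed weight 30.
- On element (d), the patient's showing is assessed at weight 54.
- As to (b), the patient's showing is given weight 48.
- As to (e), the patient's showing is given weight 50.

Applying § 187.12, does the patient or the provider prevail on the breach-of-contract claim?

— Issue I —
At Stage I.1 the patient must meet a preponderance (weight is at least 52): on (a) the weight is 83 less the opposing 30 gives net 53, which does reach 52, so (a) meets the standard.
  The patient carries Stage I.1; the provider now bears the burden.
At Stage I.2 the provider must meet a preponderance (weight is at least 52): on (b) the weight is 97 less the opposing 48 gives net 49, which does not reach 52, so (b) does not meet the standard.
  Stage I.2 not carried; the provider fails its burden.
The patient prevails on this issue.
— Issue II —
Stage II.1 (patient, a preponderance, weight is at least 50): (c) 50 ≥ 50 — meets.
  All elements met. The patient retains the burden for Stage II.2.
Stage II.2 (patient, a preponderance, weight is at least 50): (d) 54 ≥ 50 — meets; (e) 50 ≥ 50 — meets.
  All elements met at the final stage.
All stages carried — the patient prevails on this issue.
Per-issue: Issue I → patient; Issue II → patient. The patient must prevail on at least one issue; overall, the patient prevails.

patient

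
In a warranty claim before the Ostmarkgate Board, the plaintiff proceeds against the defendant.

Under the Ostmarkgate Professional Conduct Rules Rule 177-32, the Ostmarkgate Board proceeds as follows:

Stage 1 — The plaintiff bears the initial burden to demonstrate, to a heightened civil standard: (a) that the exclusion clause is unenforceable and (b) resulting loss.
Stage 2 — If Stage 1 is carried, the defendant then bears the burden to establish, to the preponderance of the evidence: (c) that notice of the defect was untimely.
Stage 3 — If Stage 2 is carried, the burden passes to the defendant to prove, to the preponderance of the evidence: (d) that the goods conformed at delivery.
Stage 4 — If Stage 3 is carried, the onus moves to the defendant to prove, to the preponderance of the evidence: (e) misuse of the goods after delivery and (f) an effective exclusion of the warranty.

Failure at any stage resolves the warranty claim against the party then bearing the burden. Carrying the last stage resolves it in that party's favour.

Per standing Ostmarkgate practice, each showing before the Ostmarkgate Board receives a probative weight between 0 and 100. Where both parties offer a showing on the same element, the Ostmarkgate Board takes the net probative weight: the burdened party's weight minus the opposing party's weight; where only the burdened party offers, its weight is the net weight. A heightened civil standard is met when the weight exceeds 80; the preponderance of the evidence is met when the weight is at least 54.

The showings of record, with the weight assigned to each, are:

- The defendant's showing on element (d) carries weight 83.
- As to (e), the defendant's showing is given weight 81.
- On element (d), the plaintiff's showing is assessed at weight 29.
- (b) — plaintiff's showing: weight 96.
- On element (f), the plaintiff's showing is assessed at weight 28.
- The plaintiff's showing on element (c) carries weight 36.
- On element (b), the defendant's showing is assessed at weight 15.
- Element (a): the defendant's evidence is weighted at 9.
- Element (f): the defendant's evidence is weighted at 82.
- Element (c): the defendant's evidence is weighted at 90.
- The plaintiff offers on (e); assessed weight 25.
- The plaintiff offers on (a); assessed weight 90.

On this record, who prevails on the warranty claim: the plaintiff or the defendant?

At Stage 1 the plaintiff must meet a heightened civil standard (weight exceeds 80): on (a) the weight is 90 less the opposing 9 gives net 81, > 80, so (a) meets the standard; on (b) the weight is 96 less the opposing 15 gives net 81, which does exceed 80, so (b) meets the standard.
  Stage 1 carried; the burden shifts to the defendant.
At Stage 2 the defendant must meet the preponderance of the evidence (weight is at least 54): on (c) the weight is 90 less the opposing 36 gives net 54, which does reach 54, so (c) meets the standard.
  Stage 2 carried; the burden remains with the defendant.
At Stage 3 the defendant must meet the preponderance of the evidence (weight is at least 54): on (d) the weight is 83 less the opposing 29 gives net 54, ≥ 54, so (d) meets the standard.
  Stage 3 carried; the burden remains with the defendant.
At Stage 4 the defendant must meet the preponderance of the evidence (weight is at least 54): on (e) the weight is 81 less the opposing 25 gives net 56, ≥ 54, so (e) meets the standard; on (f) the weight is 82 less the opposing 28 gives net 54, which does reach 54, so (f) meets the standard.
  The defendant carries the last stage.
Every stage carried; the defendant prevails.

defendant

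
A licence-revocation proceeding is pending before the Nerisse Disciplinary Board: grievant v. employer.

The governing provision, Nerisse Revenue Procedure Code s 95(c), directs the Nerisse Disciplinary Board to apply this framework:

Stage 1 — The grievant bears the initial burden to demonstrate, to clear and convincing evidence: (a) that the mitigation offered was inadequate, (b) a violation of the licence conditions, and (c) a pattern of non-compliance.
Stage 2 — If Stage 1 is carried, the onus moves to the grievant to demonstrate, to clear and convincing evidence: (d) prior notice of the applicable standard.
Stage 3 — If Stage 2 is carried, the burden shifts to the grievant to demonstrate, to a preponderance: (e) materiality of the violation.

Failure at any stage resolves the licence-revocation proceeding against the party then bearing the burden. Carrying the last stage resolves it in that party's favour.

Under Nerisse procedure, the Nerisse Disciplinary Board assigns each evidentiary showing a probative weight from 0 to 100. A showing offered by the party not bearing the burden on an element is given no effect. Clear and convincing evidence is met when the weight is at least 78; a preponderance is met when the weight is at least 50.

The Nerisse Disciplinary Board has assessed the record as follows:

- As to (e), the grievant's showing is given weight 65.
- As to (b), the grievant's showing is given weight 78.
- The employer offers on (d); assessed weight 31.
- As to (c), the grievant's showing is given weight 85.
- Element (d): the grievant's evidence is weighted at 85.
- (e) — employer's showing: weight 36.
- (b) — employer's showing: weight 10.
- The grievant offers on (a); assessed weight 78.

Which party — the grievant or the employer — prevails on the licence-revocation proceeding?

Stage 1 — burden on grievant; standard: clear and convincing evidence (weight is at least 78).
    (a): 78 ≥ 78 [met]
    (b): 78 (employer's 10 disregarded) ≥ 78 [met]
    (c): 85 ≥ 78 [met]
  All elements met. The grievant retains the burden for Stage 2.
Stage 2 — burden on grievant; standard: clear and convincing evidence (weight is at least 78).
    (d): 85 (employer's 31 disregarded) ≥ 78 [met]
  Stage 2 is satisfied; the grievant continues to bear the burden.
Stage 3 — burden on grievant; standard: a preponderance (weight is at least 50).
    (e): 65 (employer's 36 disregarded) ≥ 50 [met]
  Stage 3 carried; the final stage is satisfied.
With every stage satisfied, the grievant prevails.

grievant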